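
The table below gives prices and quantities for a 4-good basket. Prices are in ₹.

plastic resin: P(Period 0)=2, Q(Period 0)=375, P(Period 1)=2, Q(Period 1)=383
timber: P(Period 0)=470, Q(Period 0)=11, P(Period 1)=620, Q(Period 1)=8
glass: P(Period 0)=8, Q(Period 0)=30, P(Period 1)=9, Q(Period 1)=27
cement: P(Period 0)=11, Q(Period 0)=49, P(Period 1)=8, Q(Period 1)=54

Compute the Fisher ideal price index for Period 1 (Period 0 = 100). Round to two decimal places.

121.41

Laspeyres component (base-period weights):
ΣP(Period 1)Q(Period 0) = 2×375 + 620×11 + 9×30 + 8×49 = 750 + 6820 + 270 + 392 = 8232
ΣP(Period 0)Q(Period 0) = 2×375 + 470×11 + 8×30 + 11×49 = 750 + 5170 + 240 + 539 = 6699
L = 8232 / 6699 × 100 = 122.8840
Paasche component (current-period weights):
ΣP(Period 1)Q(Period 1) = 2×383 + 620×8 + 9×27 + 8×54 = 766 + 4960 + 243 + 432 = 6401
ΣP(Period 0)Q(Period 1) = 2×383 + 470×8 + 8×27 + 11×54 = 766 + 3760 + 216 + 594 = 5336
P = 6401 / 5336 × 100 = 119.9588
Fisher = √(L × P) = √(122.8840 × 119.9588) = 121.4126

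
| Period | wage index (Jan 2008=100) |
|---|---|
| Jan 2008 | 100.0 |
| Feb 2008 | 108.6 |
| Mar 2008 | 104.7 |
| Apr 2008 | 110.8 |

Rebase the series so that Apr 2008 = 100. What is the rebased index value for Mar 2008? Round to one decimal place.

94.5

Rebased(Mar 2008) = 104.7 / 110.8 × 100 = 94.4946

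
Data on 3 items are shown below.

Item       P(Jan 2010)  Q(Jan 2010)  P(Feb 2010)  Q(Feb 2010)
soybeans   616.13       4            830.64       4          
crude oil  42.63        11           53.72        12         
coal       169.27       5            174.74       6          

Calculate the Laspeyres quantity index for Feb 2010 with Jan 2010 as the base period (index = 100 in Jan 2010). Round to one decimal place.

Laspeyres quantity index uses base-period prices as weights.
ΣP(Jan 2010)·Q(Feb 2010) = 616.13×4 + 42.63×12 + 169.27×6 = 2464.52 + 511.56 + 1015.62 = 3991.7
ΣP(Jan 2010)·Q(Jan 2010) = 616.13×4 + 42.63×11 + 169.27×5 = 2464.52 + 468.93 + 846.35 = 3779.8
Index = 3991.7 / 3779.8 × 100 = 105.6061

105.6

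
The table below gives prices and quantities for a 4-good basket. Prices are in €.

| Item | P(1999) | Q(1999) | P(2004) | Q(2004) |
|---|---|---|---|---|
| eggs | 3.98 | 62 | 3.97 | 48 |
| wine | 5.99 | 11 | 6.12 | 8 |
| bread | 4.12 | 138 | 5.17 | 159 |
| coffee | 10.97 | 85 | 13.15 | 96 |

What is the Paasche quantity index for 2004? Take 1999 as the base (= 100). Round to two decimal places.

108.36

Paasche quantity index uses current-period prices as weights.
ΣP(2004)·Q(2004) = 3.97×48 + 6.12×8 + 5.17×159 + 13.15×96 = 190.56 + 48.96 + 822.03 + 1262.4 = 2323.95
ΣP(2004)·Q(1999) = 3.97×62 + 6.12×11 + 5.17×138 + 13.15×85 = 246.14 + 67.32 + 713.46 + 1117.75 = 2144.67
Index = 2323.95 / 2144.67 × 100 = 108.3593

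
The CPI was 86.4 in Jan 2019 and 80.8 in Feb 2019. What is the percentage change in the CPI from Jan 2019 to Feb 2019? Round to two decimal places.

-6.48%

Change = (80.8 − 86.4) / 86.4 × 100
       = -5.6 / 86.4 × 100 = -6.4815%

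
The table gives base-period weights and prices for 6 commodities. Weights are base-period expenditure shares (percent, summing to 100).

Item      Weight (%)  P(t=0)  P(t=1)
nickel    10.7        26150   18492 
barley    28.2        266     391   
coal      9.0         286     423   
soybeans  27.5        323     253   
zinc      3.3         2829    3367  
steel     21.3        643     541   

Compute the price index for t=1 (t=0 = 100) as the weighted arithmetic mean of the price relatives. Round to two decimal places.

105.72

nickel: 10.7 × (18492/26150) = 10.7 × 0.707151 = 7.5665
barley: 28.2 × (391/266) = 28.2 × 1.469925 = 41.4519
coal: 9.0 × (423/286) = 9.0 × 1.479021 = 13.3112
soybeans: 27.5 × (253/323) = 27.5 × 0.783282 = 21.5402
zinc: 3.3 × (3367/2829) = 3.3 × 1.190173 = 3.9276
steel: 21.3 × (541/643) = 21.3 × 0.841369 = 17.9212
Index = Σ wᵢ·(p₁ᵢ/p₀ᵢ) = 7.5665 + 41.4519 + 13.3112 + 21.5402 + 3.9276 + 17.9212 = 105.7186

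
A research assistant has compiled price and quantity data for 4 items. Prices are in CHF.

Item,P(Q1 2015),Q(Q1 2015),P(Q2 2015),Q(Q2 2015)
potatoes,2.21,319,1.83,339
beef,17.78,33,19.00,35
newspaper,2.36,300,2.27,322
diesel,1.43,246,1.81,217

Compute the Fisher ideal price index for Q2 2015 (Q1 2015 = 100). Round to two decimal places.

Laspeyres component (base-period weights):
ΣP(Q2 2015)Q(Q1 2015) = 1.83×319 + 19.00×33 + 2.27×300 + 1.81×246 = 583.77 + 627 + 681 + 445.26 = 2337.03
ΣP(Q1 2015)Q(Q1 2015) = 2.21×319 + 17.78×33 + 2.36×300 + 1.43×246 = 704.99 + 586.74 + 708 + 351.78 = 2351.51
L = 2337.03 / 2351.51 × 100 = 99.3842
Paasche component (current-period weights):
ΣP(Q2 2015)Q(Q2 2015) = 1.83×339 + 19.00×35 + 2.27×322 + 1.81×217 = 620.37 + 665 + 730.94 + 392.77 = 2409.08
ΣP(Q1 2015)Q(Q2 2015) = 2.21×339 + 17.78×35 + 2.36×322 + 1.43×217 = 749.19 + 622.3 + 759.92 + 310.31 = 2441.72
P = 2409.08 / 2441.72 × 100 = 98.6632
Fisher = √(L × P) = √(99.3842 × 98.6632) = 99.0231

99.02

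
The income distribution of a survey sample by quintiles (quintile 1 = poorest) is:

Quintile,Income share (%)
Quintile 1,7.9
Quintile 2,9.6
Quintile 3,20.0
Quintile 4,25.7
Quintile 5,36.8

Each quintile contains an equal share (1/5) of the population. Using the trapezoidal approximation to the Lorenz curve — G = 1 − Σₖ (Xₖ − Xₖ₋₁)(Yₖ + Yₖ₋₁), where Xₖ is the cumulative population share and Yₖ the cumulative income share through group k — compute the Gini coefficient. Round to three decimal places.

0.296

Cumulative income shares Yₖ: 0.0790, 0.1750, 0.3750, 0.6320, 1.0000
Σ (Xₖ−Xₖ₋₁)(Yₖ+Yₖ₋₁) = (1/5)(0.0790+0.0000) + (1/5)(0.1750+0.0790) + (1/5)(0.3750+0.1750) + (1/5)(0.6320+0.3750) + (1/5)(1.0000+0.6320)
  = 0.0158 + 0.0508 + 0.1100 + 0.2014 + 0.3264 = 0.7044
G = 1 − 0.7044 = 0.2956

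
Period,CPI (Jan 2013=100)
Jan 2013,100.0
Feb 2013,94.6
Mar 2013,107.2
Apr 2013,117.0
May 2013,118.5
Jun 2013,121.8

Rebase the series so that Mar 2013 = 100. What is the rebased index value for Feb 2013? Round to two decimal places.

Rebased(Feb 2013) = 94.6 / 107.2 × 100 = 88.2463

88.25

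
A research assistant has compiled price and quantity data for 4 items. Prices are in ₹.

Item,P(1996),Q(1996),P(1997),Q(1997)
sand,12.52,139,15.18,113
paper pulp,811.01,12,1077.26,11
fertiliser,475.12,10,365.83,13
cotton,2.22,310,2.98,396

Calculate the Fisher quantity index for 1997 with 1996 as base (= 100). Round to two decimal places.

Laspeyres component (base-period weights):
ΣP(1996)Q(1997) = 12.52×113 + 811.01×11 + 475.12×13 + 2.22×396 = 1414.76 + 8921.11 + 6176.56 + 879.12 = 17391.55
ΣP(1996)Q(1996) = 12.52×139 + 811.01×12 + 475.12×10 + 2.22×310 = 1740.28 + 9732.12 + 4751.2 + 688.2 = 16911.8
L = 17391.55 / 16911.8 × 100 = 102.8368
Paasche component (current-period weights):
ΣP(1997)Q(1997) = 15.18×113 + 1077.26×11 + 365.83×13 + 2.98×396 = 1715.34 + 11849.86 + 4755.79 + 1180.08 = 19501.07
ΣP(1997)Q(1996) = 15.18×139 + 1077.26×12 + 365.83×10 + 2.98×310 = 2110.02 + 12927.12 + 3658.3 + 923.8 = 19619.24
P = 19501.07 / 19619.24 × 100 = 99.3977
Fisher = √(L × P) = √(102.8368 × 99.3977) = 101.1026

101.10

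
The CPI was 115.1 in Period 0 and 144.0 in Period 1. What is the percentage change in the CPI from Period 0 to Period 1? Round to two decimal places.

25.11%

Change = (144.0 − 115.1) / 115.1 × 100
       = 28.9 / 115.1 × 100 = 25.1086%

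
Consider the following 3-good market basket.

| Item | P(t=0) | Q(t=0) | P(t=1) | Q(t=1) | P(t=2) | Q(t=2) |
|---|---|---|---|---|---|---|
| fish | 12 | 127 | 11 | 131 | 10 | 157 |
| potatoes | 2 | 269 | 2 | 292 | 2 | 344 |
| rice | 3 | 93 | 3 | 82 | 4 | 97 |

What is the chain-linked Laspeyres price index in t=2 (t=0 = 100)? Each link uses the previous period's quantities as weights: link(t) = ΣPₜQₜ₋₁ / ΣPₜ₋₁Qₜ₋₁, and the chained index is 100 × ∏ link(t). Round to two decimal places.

92.53

Link t=0→t=1:
ΣP(t=1)Q(t=0) = 11×127 + 2×269 + 3×93 = 1397 + 538 + 279 = 2214
ΣP(t=0)Q(t=0) = 12×127 + 2×269 + 3×93 = 1524 + 538 + 279 = 2341
link = 2214/2341 = 0.945750
Link t=1→t=2:
ΣP(t=2)Q(t=1) = 10×131 + 2×292 + 4×82 = 1310 + 584 + 328 = 2222
ΣP(t=1)Q(t=1) = 11×131 + 2×292 + 3×82 = 1441 + 584 + 246 = 2271
link = 2222/2271 = 0.978424
Chained index = 100 × 0.945750 × 0.978424 = 92.5344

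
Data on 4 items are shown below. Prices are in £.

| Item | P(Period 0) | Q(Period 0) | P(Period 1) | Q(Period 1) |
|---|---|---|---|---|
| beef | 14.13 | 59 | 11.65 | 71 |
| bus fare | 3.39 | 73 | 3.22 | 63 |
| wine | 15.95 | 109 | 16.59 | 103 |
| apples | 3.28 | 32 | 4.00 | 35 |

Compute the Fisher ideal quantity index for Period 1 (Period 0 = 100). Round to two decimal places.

101.20

Laspeyres component (base-period weights):
ΣP(Period 0)Q(Period 1) = 14.13×71 + 3.39×63 + 15.95×103 + 3.28×35 = 1003.23 + 213.57 + 1642.85 + 114.8 = 2974.45
ΣP(Period 0)Q(Period 0) = 14.13×59 + 3.39×73 + 15.95×109 + 3.28×32 = 833.67 + 247.47 + 1738.55 + 104.96 = 2924.65
L = 2974.45 / 2924.65 × 100 = 101.7028
Paasche component (current-period weights):
ΣP(Period 1)Q(Period 1) = 11.65×71 + 3.22×63 + 16.59×103 + 4.00×35 = 827.15 + 202.86 + 1708.77 + 140 = 2878.78
ΣP(Period 1)Q(Period 0) = 11.65×59 + 3.22×73 + 16.59×109 + 4.00×32 = 687.35 + 235.06 + 1808.31 + 128 = 2858.72
P = 2878.78 / 2858.72 × 100 = 100.7017
Fisher = √(L × P) = √(101.7028 × 100.7017) = 101.2010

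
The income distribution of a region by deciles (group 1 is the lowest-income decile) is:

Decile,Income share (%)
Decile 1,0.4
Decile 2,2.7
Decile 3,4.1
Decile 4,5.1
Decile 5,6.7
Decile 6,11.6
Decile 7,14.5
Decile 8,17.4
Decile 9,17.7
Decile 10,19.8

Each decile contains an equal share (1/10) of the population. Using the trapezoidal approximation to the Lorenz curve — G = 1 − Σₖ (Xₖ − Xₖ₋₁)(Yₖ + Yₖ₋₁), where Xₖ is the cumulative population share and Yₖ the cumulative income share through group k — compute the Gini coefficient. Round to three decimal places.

Cumulative income shares Yₖ: 0.0040, 0.0310, 0.0720, 0.1230, 0.1900, 0.3060, 0.4510, 0.6250, 0.8020, 1.0000
Σ (Xₖ−Xₖ₋₁)(Yₖ+Yₖ₋₁) = (1/10)(0.0040+0.0000) + (1/10)(0.0310+0.0040) + (1/10)(0.0720+0.0310) + (1/10)(0.1230+0.0720) + (1/10)(0.1900+0.1230) + (1/10)(0.3060+0.1900) + (1/10)(0.4510+0.3060) + (1/10)(0.6250+0.4510) + (1/10)(0.8020+0.6250) + (1/10)(1.0000+0.8020)
  = 0.0004 + 0.0035 + 0.0103 + 0.0195 + 0.0313 + 0.0496 + 0.0757 + 0.1076 + 0.1427 + 0.1802 = 0.6208
G = 1 − 0.6208 = 0.3792

0.379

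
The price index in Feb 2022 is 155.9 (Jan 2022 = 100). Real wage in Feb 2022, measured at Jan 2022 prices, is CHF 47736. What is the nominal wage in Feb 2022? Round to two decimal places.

74420.42

Nominal = Real × (Index/100) = 47736 × (155.9/100)
        = 47736 × 1.559 = 74420.4240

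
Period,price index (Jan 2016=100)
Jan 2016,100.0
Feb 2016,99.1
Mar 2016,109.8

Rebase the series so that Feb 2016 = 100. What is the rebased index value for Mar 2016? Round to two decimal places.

110.80

Rebased(Mar 2016) = 109.8 / 99.1 × 100 = 110.7972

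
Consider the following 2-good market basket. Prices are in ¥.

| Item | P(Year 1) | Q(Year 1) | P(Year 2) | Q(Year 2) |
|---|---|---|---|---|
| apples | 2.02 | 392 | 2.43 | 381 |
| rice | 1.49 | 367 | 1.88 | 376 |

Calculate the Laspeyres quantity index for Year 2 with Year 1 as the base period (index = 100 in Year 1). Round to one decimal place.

Laspeyres quantity index uses base-period prices as weights.
ΣP(Year 1)·Q(Year 2) = 2.02×381 + 1.49×376 = 769.62 + 560.24 = 1329.86
ΣP(Year 1)·Q(Year 1) = 2.02×392 + 1.49×367 = 791.84 + 546.83 = 1338.67
Index = 1329.86 / 1338.67 × 100 = 99.3419

99.3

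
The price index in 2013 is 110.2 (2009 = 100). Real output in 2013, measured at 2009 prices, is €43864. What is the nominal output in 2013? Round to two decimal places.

Nominal = Real × (Index/100) = 43864 × (110.2/100)
        = 43864 × 1.102 = 48338.1280

48338.13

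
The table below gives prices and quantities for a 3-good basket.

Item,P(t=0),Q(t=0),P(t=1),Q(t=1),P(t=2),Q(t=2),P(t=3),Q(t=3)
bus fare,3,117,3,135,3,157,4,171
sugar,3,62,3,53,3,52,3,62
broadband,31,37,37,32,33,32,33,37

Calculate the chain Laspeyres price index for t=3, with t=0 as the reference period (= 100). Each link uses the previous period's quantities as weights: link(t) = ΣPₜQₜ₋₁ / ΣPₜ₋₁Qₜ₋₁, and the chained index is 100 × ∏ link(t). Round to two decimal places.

114.68

Link t=0→t=1:
ΣP(t=1)Q(t=0) = 3×117 + 3×62 + 37×37 = 351 + 186 + 1369 = 1906
ΣP(t=0)Q(t=0) = 3×117 + 3×62 + 31×37 = 351 + 186 + 1147 = 1684
link = 1906/1684 = 1.131829
Link t=1→t=2:
ΣP(t=2)Q(t=1) = 3×135 + 3×53 + 33×32 = 405 + 159 + 1056 = 1620
ΣP(t=1)Q(t=1) = 3×135 + 3×53 + 37×32 = 405 + 159 + 1184 = 1748
link = 1620/1748 = 0.926773
Link t=2→t=3:
ΣP(t=3)Q(t=2) = 4×157 + 3×52 + 33×32 = 628 + 156 + 1056 = 1840
ΣP(t=2)Q(t=2) = 3×157 + 3×52 + 33×32 = 471 + 156 + 1056 = 1683
link = 1840/1683 = 1.093286
Chained index = 100 × 1.131829 × 0.926773 × 1.093286 = 114.6801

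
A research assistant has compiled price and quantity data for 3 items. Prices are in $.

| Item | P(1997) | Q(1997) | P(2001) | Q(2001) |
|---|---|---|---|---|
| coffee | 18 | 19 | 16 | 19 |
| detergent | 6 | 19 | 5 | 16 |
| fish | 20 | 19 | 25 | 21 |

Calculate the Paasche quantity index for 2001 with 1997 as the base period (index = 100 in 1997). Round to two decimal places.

Paasche quantity index uses current-period prices as weights.
ΣP(2001)·Q(2001) = 16×19 + 5×16 + 25×21 = 304 + 80 + 525 = 909
ΣP(2001)·Q(1997) = 16×19 + 5×19 + 25×19 = 304 + 95 + 475 = 874
Index = 909 / 874 × 100 = 104.0046

104.00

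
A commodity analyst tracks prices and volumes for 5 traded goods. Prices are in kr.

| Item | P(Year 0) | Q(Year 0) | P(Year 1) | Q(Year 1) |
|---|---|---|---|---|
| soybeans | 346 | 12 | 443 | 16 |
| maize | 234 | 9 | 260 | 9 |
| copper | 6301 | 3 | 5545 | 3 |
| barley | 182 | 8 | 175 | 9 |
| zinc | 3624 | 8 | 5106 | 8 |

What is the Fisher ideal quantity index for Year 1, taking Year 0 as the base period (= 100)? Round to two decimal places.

102.87

Laspeyres component (base-period weights):
ΣP(Year 0)Q(Year 1) = 346×16 + 234×9 + 6301×3 + 182×9 + 3624×8 = 5536 + 2106 + 18903 + 1638 + 28992 = 57175
ΣP(Year 0)Q(Year 0) = 346×12 + 234×9 + 6301×3 + 182×8 + 3624×8 = 4152 + 2106 + 18903 + 1456 + 28992 = 55609
L = 57175 / 55609 × 100 = 102.8161
Paasche component (current-period weights):
ΣP(Year 1)Q(Year 1) = 443×16 + 260×9 + 5545×3 + 175×9 + 5106×8 = 7088 + 2340 + 16635 + 1575 + 40848 = 68486
ΣP(Year 1)Q(Year 0) = 443×12 + 260×9 + 5545×3 + 175×8 + 5106×8 = 5316 + 2340 + 16635 + 1400 + 40848 = 66539
P = 68486 / 66539 × 100 = 102.9261
Fisher = √(L × P) = √(102.8161 × 102.9261) = 102.8711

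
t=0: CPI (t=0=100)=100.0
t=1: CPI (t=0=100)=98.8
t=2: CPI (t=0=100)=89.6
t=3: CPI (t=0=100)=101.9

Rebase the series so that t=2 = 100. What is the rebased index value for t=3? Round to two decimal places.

113.73

Rebased(t=3) = 101.9 / 89.6 × 100 = 113.7277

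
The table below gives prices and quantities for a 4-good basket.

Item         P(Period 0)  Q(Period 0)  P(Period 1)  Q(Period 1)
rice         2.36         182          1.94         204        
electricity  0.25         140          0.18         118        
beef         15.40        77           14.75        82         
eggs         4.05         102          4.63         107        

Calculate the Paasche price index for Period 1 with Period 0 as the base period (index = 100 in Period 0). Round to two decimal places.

Paasche price index uses current-period quantities as weights.
ΣP(Period 1)·Q(Period 1) = 1.94×204 + 0.18×118 + 14.75×82 + 4.63×107 = 395.76 + 21.24 + 1209.5 + 495.41 = 2121.91
ΣP(Period 0)·Q(Period 1) = 2.36×204 + 0.25×118 + 15.40×82 + 4.05×107 = 481.44 + 29.5 + 1262.8 + 433.35 = 2207.09
Index = 2121.91 / 2207.09 × 100 = 96.1406

96.14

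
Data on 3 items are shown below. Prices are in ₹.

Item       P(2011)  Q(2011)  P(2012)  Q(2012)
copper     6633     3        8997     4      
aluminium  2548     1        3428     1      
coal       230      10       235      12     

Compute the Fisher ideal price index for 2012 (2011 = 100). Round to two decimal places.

132.53

Laspeyres component (base-period weights):
ΣP(2012)Q(2011) = 8997×3 + 3428×1 + 235×10 = 26991 + 3428 + 2350 = 32769
ΣP(2011)Q(2011) = 6633×3 + 2548×1 + 230×10 = 19899 + 2548 + 2300 = 24747
L = 32769 / 24747 × 100 = 132.4161
Paasche component (current-period weights):
ΣP(2012)Q(2012) = 8997×4 + 3428×1 + 235×12 = 35988 + 3428 + 2820 = 42236
ΣP(2011)Q(2012) = 6633×4 + 2548×1 + 230×12 = 26532 + 2548 + 2760 = 31840
P = 42236 / 31840 × 100 = 132.6508
Fisher = √(L × P) = √(132.4161 × 132.6508) = 132.5334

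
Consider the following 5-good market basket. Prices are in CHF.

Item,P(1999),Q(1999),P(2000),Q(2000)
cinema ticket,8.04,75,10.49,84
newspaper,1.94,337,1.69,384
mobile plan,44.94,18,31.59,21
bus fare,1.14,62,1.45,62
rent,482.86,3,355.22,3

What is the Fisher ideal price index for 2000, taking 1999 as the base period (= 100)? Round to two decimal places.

86.08

Laspeyres component (base-period weights):
ΣP(2000)Q(1999) = 10.49×75 + 1.69×337 + 31.59×18 + 1.45×62 + 355.22×3 = 786.75 + 569.53 + 568.62 + 89.9 + 1065.66 = 3080.46
ΣP(1999)Q(1999) = 8.04×75 + 1.94×337 + 44.94×18 + 1.14×62 + 482.86×3 = 603 + 653.78 + 808.92 + 70.68 + 1448.58 = 3584.96
L = 3080.46 / 3584.96 × 100 = 85.9273
Paasche component (current-period weights):
ΣP(2000)Q(2000) = 10.49×84 + 1.69×384 + 31.59×21 + 1.45×62 + 355.22×3 = 881.16 + 648.96 + 663.39 + 89.9 + 1065.66 = 3349.07
ΣP(1999)Q(2000) = 8.04×84 + 1.94×384 + 44.94×21 + 1.14×62 + 482.86×3 = 675.36 + 744.96 + 943.74 + 70.68 + 1448.58 = 3883.32
P = 3349.07 / 3883.32 × 100 = 86.2424
Fisher = √(L × P) = √(85.9273 × 86.2424) = 86.0847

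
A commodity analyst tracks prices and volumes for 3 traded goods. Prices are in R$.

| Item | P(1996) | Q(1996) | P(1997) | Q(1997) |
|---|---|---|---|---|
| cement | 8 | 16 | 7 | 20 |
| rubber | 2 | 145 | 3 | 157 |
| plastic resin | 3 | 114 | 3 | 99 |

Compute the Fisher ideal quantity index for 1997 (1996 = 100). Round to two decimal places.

Laspeyres component (base-period weights):
ΣP(1996)Q(1997) = 8×20 + 2×157 + 3×99 = 160 + 314 + 297 = 771
ΣP(1996)Q(1996) = 8×16 + 2×145 + 3×114 = 128 + 290 + 342 = 760
L = 771 / 760 × 100 = 101.4474
Paasche component (current-period weights):
ΣP(1997)Q(1997) = 7×20 + 3×157 + 3×99 = 140 + 471 + 297 = 908
ΣP(1997)Q(1996) = 7×16 + 3×145 + 3×114 = 112 + 435 + 342 = 889
P = 908 / 889 × 100 = 102.1372
Fisher = √(L × P) = √(101.4474 × 102.1372) = 101.7917

101.79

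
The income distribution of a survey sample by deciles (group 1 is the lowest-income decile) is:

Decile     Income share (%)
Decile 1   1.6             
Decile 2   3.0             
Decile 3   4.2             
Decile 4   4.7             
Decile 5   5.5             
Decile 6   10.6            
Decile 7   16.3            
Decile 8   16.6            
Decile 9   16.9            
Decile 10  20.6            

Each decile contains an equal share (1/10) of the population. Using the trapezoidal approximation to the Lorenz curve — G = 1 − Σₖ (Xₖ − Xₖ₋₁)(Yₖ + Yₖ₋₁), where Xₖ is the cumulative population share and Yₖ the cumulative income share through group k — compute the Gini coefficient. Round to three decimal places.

0.370

Cumulative income shares Yₖ: 0.0160, 0.0460, 0.0880, 0.1350, 0.1900, 0.2960, 0.4590, 0.6250, 0.7940, 1.0000
Σ (Xₖ−Xₖ₋₁)(Yₖ+Yₖ₋₁) = (1/10)(0.0160+0.0000) + (1/10)(0.0460+0.0160) + (1/10)(0.0880+0.0460) + (1/10)(0.1350+0.0880) + (1/10)(0.1900+0.1350) + (1/10)(0.2960+0.1900) + (1/10)(0.4590+0.2960) + (1/10)(0.6250+0.4590) + (1/10)(0.7940+0.6250) + (1/10)(1.0000+0.7940)
  = 0.0016 + 0.0062 + 0.0134 + 0.0223 + 0.0325 + 0.0486 + 0.0755 + 0.1084 + 0.1419 + 0.1794 = 0.6298
G = 1 − 0.6298 = 0.3702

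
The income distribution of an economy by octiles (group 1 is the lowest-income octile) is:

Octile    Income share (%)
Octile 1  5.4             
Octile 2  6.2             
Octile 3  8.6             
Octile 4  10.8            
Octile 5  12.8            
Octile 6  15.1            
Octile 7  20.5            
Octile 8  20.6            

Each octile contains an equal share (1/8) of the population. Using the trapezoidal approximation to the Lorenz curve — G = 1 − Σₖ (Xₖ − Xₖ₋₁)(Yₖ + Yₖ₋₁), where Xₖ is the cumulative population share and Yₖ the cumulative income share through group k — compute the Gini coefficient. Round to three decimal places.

Cumulative income shares Yₖ: 0.0540, 0.1160, 0.2020, 0.3100, 0.4380, 0.5890, 0.7940, 1.0000
Σ (Xₖ−Xₖ₋₁)(Yₖ+Yₖ₋₁) = (1/8)(0.0540+0.0000) + (1/8)(0.1160+0.0540) + (1/8)(0.2020+0.1160) + (1/8)(0.3100+0.2020) + (1/8)(0.4380+0.3100) + (1/8)(0.5890+0.4380) + (1/8)(0.7940+0.5890) + (1/8)(1.0000+0.7940)
  = 0.0068 + 0.0213 + 0.0398 + 0.0640 + 0.0935 + 0.1284 + 0.1729 + 0.2243 = 0.7508
G = 1 − 0.7508 = 0.2492

0.249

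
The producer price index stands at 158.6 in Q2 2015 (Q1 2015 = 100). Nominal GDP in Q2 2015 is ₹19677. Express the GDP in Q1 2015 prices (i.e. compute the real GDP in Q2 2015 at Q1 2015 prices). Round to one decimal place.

Real = Nominal ÷ (Index/100) = 19677 ÷ (158.6/100)
     = 19677 ÷ 1.586 = 12406.6835

12406.7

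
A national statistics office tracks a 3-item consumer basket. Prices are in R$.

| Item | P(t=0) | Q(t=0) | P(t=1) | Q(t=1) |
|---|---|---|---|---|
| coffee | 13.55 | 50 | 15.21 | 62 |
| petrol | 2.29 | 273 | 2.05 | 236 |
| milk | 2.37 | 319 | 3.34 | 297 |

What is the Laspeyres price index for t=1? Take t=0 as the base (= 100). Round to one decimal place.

Laspeyres price index uses base-period quantities as weights.
ΣP(t=1)·Q(t=0) = 15.21×50 + 2.05×273 + 3.34×319 = 760.5 + 559.65 + 1065.46 = 2385.61
ΣP(t=0)·Q(t=0) = 13.55×50 + 2.29×273 + 2.37×319 = 677.5 + 625.17 + 756.03 = 2058.7
Index = 2385.61 / 2058.7 × 100 = 115.8794

115.9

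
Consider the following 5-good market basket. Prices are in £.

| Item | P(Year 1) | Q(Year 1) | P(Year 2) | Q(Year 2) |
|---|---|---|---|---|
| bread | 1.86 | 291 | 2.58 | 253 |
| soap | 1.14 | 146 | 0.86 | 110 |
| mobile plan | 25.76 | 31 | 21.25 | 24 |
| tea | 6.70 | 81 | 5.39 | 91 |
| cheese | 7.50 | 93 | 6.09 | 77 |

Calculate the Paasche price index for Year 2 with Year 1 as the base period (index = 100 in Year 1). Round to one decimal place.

92.3

Paasche price index uses current-period quantities as weights.
ΣP(Year 2)·Q(Year 2) = 2.58×253 + 0.86×110 + 21.25×24 + 5.39×91 + 6.09×77 = 652.74 + 94.6 + 510 + 490.49 + 468.93 = 2216.76
ΣP(Year 1)·Q(Year 2) = 1.86×253 + 1.14×110 + 25.76×24 + 6.70×91 + 7.50×77 = 470.58 + 125.4 + 618.24 + 609.7 + 577.5 = 2401.42
Index = 2216.76 / 2401.42 × 100 = 92.3104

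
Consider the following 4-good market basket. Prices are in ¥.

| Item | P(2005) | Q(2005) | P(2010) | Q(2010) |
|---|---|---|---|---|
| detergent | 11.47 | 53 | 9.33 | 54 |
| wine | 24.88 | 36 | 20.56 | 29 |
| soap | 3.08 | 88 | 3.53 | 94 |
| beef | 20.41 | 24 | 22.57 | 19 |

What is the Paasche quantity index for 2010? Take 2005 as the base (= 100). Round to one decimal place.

89.2

Paasche quantity index uses current-period prices as weights.
ΣP(2010)·Q(2010) = 9.33×54 + 20.56×29 + 3.53×94 + 22.57×19 = 503.82 + 596.24 + 331.82 + 428.83 = 1860.71
ΣP(2010)·Q(2005) = 9.33×53 + 20.56×36 + 3.53×88 + 22.57×24 = 494.49 + 740.16 + 310.64 + 541.68 = 2086.97
Index = 1860.71 / 2086.97 × 100 = 89.1584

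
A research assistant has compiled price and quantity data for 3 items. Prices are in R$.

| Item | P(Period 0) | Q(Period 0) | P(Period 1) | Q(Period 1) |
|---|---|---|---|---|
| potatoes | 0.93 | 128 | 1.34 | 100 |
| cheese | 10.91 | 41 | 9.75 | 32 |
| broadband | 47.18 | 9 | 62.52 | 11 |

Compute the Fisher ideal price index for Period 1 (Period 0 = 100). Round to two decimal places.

116.18

Laspeyres component (base-period weights):
ΣP(Period 1)Q(Period 0) = 1.34×128 + 9.75×41 + 62.52×9 = 171.52 + 399.75 + 562.68 = 1133.95
ΣP(Period 0)Q(Period 0) = 0.93×128 + 10.91×41 + 47.18×9 = 119.04 + 447.31 + 424.62 = 990.97
L = 1133.95 / 990.97 × 100 = 114.4283
Paasche component (current-period weights):
ΣP(Period 1)Q(Period 1) = 1.34×100 + 9.75×32 + 62.52×11 = 134 + 312 + 687.72 = 1133.72
ΣP(Period 0)Q(Period 1) = 0.93×100 + 10.91×32 + 47.18×11 = 93 + 349.12 + 518.98 = 961.1
P = 1133.72 / 961.1 × 100 = 117.9607
Fisher = √(L × P) = √(114.4283 × 117.9607) = 116.1811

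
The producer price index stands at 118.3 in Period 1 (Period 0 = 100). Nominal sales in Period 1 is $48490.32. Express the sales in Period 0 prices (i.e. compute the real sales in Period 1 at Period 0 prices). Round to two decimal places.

Real = Nominal ÷ (Index/100) = 48490.32 ÷ (118.3/100)
     = 48490.32 ÷ 1.183 = 40989.2815

40989.28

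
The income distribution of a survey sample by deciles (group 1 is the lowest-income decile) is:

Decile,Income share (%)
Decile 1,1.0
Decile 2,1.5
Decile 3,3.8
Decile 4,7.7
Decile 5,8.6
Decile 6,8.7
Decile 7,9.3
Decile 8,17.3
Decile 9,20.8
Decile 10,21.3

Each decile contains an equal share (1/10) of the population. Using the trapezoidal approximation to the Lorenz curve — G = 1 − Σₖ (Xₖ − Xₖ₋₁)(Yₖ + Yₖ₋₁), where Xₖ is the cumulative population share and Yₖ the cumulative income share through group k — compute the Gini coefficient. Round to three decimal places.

Cumulative income shares Yₖ: 0.0100, 0.0250, 0.0630, 0.1400, 0.2260, 0.3130, 0.4060, 0.5790, 0.7870, 1.0000
Σ (Xₖ−Xₖ₋₁)(Yₖ+Yₖ₋₁) = (1/10)(0.0100+0.0000) + (1/10)(0.0250+0.0100) + (1/10)(0.0630+0.0250) + (1/10)(0.1400+0.0630) + (1/10)(0.2260+0.1400) + (1/10)(0.3130+0.2260) + (1/10)(0.4060+0.3130) + (1/10)(0.5790+0.4060) + (1/10)(0.7870+0.5790) + (1/10)(1.0000+0.7870)
  = 0.0010 + 0.0035 + 0.0088 + 0.0203 + 0.0366 + 0.0539 + 0.0719 + 0.0985 + 0.1366 + 0.1787 = 0.6098
G = 1 − 0.6098 = 0.3902

0.390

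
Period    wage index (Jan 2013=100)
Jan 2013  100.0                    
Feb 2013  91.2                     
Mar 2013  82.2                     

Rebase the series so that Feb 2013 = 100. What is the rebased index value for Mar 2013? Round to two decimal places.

90.13

Rebased(Mar 2013) = 82.2 / 91.2 × 100 = 90.1316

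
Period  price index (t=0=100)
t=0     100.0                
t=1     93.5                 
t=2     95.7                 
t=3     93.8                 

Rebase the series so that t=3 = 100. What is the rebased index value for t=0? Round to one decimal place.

Rebased(t=0) = 100.0 / 93.8 × 100 = 106.6098

106.6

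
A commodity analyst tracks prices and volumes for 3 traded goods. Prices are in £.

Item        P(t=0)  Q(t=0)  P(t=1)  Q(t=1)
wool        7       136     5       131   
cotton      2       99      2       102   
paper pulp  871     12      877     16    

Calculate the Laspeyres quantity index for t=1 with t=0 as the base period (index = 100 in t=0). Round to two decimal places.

129.78

Laspeyres quantity index uses base-period prices as weights.
ΣP(t=0)·Q(t=1) = 7×131 + 2×102 + 871×16 = 917 + 204 + 13936 = 15057
ΣP(t=0)·Q(t=0) = 7×136 + 2×99 + 871×12 = 952 + 198 + 10452 = 11602
Index = 15057 / 11602 × 100 = 129.7793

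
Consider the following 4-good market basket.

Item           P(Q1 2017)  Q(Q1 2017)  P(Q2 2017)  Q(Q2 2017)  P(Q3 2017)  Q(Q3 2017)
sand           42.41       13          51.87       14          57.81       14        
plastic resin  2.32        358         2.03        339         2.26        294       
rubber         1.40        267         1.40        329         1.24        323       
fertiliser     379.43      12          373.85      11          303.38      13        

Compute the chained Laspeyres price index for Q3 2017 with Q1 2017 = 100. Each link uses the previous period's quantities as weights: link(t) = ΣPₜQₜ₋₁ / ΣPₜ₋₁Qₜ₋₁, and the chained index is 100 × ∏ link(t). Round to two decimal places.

Link Q1 2017→Q2 2017:
ΣP(Q2 2017)Q(Q1 2017) = 51.87×13 + 2.03×358 + 1.40×267 + 373.85×12 = 674.31 + 726.74 + 373.8 + 4486.2 = 6261.05
ΣP(Q1 2017)Q(Q1 2017) = 42.41×13 + 2.32×358 + 1.40×267 + 379.43×12 = 551.33 + 830.56 + 373.8 + 4553.16 = 6308.85
link = 6261.05/6308.85 = 0.992423
Link Q2 2017→Q3 2017:
ΣP(Q3 2017)Q(Q2 2017) = 57.81×14 + 2.26×339 + 1.24×329 + 303.38×11 = 809.34 + 766.14 + 407.96 + 3337.18 = 5320.62
ΣP(Q2 2017)Q(Q2 2017) = 51.87×14 + 2.03×339 + 1.40×329 + 373.85×11 = 726.18 + 688.17 + 460.6 + 4112.35 = 5987.3
link = 5320.62/5987.3 = 0.888651
Chained index = 100 × 0.992423 × 0.888651 = 88.1918

88.19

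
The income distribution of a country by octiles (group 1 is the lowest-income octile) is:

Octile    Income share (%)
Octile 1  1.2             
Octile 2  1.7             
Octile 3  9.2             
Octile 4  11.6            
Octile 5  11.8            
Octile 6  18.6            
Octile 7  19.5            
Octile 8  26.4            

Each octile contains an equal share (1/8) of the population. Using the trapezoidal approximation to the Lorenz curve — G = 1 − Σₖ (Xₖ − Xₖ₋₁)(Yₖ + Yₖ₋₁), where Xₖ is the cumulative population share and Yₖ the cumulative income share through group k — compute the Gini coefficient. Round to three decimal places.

0.367

Cumulative income shares Yₖ: 0.0120, 0.0290, 0.1210, 0.2370, 0.3550, 0.5410, 0.7360, 1.0000
Σ (Xₖ−Xₖ₋₁)(Yₖ+Yₖ₋₁) = (1/8)(0.0120+0.0000) + (1/8)(0.0290+0.0120) + (1/8)(0.1210+0.0290) + (1/8)(0.2370+0.1210) + (1/8)(0.3550+0.2370) + (1/8)(0.5410+0.3550) + (1/8)(0.7360+0.5410) + (1/8)(1.0000+0.7360)
  = 0.0015 + 0.0051 + 0.0187 + 0.0447 + 0.0740 + 0.1120 + 0.1596 + 0.2170 = 0.6328
G = 1 − 0.6328 = 0.3672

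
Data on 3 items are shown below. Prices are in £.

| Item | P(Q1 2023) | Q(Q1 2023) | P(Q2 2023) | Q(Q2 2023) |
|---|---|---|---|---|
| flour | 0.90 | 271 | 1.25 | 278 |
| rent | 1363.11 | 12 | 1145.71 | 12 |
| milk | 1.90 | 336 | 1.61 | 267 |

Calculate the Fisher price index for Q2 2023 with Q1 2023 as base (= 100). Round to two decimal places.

Laspeyres component (base-period weights):
ΣP(Q2 2023)Q(Q1 2023) = 1.25×271 + 1145.71×12 + 1.61×336 = 338.75 + 13748.52 + 540.96 = 14628.23
ΣP(Q1 2023)Q(Q1 2023) = 0.90×271 + 1363.11×12 + 1.90×336 = 243.9 + 16357.32 + 638.4 = 17239.62
L = 14628.23 / 17239.62 × 100 = 84.8524
Paasche component (current-period weights):
ΣP(Q2 2023)Q(Q2 2023) = 1.25×278 + 1145.71×12 + 1.61×267 = 347.5 + 13748.52 + 429.87 = 14525.89
ΣP(Q1 2023)Q(Q2 2023) = 0.90×278 + 1363.11×12 + 1.90×267 = 250.2 + 16357.32 + 507.3 = 17114.82
P = 14525.89 / 17114.82 × 100 = 84.8732
Fisher = √(L × P) = √(84.8524 × 84.8732) = 84.8628

84.86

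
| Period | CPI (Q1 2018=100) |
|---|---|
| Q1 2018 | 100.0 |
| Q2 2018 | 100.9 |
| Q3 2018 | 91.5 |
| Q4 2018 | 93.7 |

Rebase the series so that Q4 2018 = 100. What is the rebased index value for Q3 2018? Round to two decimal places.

97.65

Rebased(Q3 2018) = 91.5 / 93.7 × 100 = 97.6521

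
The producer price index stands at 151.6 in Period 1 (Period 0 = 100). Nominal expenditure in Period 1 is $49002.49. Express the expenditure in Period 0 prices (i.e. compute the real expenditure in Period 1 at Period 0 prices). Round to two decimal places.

32323.54

Real = Nominal ÷ (Index/100) = 49002.49 ÷ (151.6/100)
     = 49002.49 ÷ 1.516 = 32323.5422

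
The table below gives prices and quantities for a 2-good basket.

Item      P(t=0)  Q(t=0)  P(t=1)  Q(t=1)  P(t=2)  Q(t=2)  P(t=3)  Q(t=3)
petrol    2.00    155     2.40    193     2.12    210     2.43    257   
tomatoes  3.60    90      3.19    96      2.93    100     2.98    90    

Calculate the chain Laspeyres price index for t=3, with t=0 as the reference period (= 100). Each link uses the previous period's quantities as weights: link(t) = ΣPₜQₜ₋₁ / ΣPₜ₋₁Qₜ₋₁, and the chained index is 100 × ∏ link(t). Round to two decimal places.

Link t=0→t=1:
ΣP(t=1)Q(t=0) = 2.40×155 + 3.19×90 = 372 + 287.1 = 659.1
ΣP(t=0)Q(t=0) = 2.00×155 + 3.60×90 = 310 + 324 = 634
link = 659.1/634 = 1.039590
Link t=1→t=2:
ΣP(t=2)Q(t=1) = 2.12×193 + 2.93×96 = 409.16 + 281.28 = 690.44
ΣP(t=1)Q(t=1) = 2.40×193 + 3.19×96 = 463.2 + 306.24 = 769.44
link = 690.44/769.44 = 0.897328
Link t=2→t=3:
ΣP(t=3)Q(t=2) = 2.43×210 + 2.98×100 = 510.3 + 298 = 808.3
ΣP(t=2)Q(t=2) = 2.12×210 + 2.93×100 = 445.2 + 293 = 738.2
link = 808.3/738.2 = 1.094961
Chained index = 100 × 1.039590 × 0.897328 × 1.094961 = 102.1437

102.14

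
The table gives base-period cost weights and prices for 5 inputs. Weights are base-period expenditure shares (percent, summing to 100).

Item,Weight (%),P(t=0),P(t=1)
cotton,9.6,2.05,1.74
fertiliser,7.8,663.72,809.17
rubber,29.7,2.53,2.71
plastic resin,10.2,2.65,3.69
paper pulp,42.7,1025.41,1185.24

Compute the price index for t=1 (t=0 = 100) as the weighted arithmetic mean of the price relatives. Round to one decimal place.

113.0

cotton: 9.6 × (1.74/2.05) = 9.6 × 0.848780 = 8.1483
fertiliser: 7.8 × (809.17/663.72) = 7.8 × 1.219144 = 9.5093
rubber: 29.7 × (2.71/2.53) = 29.7 × 1.071146 = 31.8130
plastic resin: 10.2 × (3.69/2.65) = 10.2 × 1.392453 = 14.2030
paper pulp: 42.7 × (1185.24/1025.41) = 42.7 × 1.155869 = 49.3556
Index = Σ wᵢ·(p₁ᵢ/p₀ᵢ) = 8.1483 + 9.5093 + 31.8130 + 14.2030 + 49.3556 = 113.0293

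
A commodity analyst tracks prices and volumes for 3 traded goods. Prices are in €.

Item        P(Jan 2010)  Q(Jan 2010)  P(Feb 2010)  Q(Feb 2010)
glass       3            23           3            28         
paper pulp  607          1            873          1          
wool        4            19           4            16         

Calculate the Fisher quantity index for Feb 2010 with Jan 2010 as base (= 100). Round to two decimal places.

Laspeyres component (base-period weights):
ΣP(Jan 2010)Q(Feb 2010) = 3×28 + 607×1 + 4×16 = 84 + 607 + 64 = 755
ΣP(Jan 2010)Q(Jan 2010) = 3×23 + 607×1 + 4×19 = 69 + 607 + 76 = 752
L = 755 / 752 × 100 = 100.3989
Paasche component (current-period weights):
ΣP(Feb 2010)Q(Feb 2010) = 3×28 + 873×1 + 4×16 = 84 + 873 + 64 = 1021
ΣP(Feb 2010)Q(Jan 2010) = 3×23 + 873×1 + 4×19 = 69 + 873 + 76 = 1018
P = 1021 / 1018 × 100 = 100.2947
Fisher = √(L × P) = √(100.3989 × 100.2947) = 100.3468

100.35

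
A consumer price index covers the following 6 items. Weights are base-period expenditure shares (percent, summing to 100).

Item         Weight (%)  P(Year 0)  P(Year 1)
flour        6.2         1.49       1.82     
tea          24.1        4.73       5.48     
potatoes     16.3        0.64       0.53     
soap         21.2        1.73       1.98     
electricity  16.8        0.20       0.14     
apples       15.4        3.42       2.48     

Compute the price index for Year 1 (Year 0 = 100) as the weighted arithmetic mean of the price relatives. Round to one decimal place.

flour: 6.2 × (1.82/1.49) = 6.2 × 1.221477 = 7.5732
tea: 24.1 × (5.48/4.73) = 24.1 × 1.158562 = 27.9214
potatoes: 16.3 × (0.53/0.64) = 16.3 × 0.828125 = 13.4984
soap: 21.2 × (1.98/1.73) = 21.2 × 1.144509 = 24.2636
electricity: 16.8 × (0.14/0.20) = 16.8 × 0.700000 = 11.7600
apples: 15.4 × (2.48/3.42) = 15.4 × 0.725146 = 11.1673
Index = Σ wᵢ·(p₁ᵢ/p₀ᵢ) = 7.5732 + 27.9214 + 13.4984 + 24.2636 + 11.7600 + 11.1673 = 96.1838

96.2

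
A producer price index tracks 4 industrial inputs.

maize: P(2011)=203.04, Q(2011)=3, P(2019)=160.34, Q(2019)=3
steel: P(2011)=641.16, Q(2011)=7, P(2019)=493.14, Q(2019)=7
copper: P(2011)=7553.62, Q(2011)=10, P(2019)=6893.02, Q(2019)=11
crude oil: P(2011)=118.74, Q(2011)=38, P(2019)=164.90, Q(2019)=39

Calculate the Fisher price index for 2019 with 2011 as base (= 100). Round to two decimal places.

92.90

Laspeyres component (base-period weights):
ΣP(2019)Q(2011) = 160.34×3 + 493.14×7 + 6893.02×10 + 164.90×38 = 481.02 + 3451.98 + 68930.2 + 6266.2 = 79129.4
ΣP(2011)Q(2011) = 203.04×3 + 641.16×7 + 7553.62×10 + 118.74×38 = 609.12 + 4488.12 + 75536.2 + 4512.12 = 85145.56
L = 79129.4 / 85145.56 × 100 = 92.9343
Paasche component (current-period weights):
ΣP(2019)Q(2019) = 160.34×3 + 493.14×7 + 6893.02×11 + 164.90×39 = 481.02 + 3451.98 + 75823.22 + 6431.1 = 86187.32
ΣP(2011)Q(2019) = 203.04×3 + 641.16×7 + 7553.62×11 + 118.74×39 = 609.12 + 4488.12 + 83089.82 + 4630.86 = 92817.92
P = 86187.32 / 92817.92 × 100 = 92.8563
Fisher = √(L × P) = √(92.9343 × 92.8563) = 92.8953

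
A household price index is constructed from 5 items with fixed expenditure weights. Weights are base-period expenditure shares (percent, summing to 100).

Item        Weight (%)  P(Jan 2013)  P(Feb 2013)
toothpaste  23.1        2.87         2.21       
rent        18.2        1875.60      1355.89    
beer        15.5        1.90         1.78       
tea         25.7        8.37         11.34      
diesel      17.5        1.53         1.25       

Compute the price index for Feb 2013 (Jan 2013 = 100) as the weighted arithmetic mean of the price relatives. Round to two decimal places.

toothpaste: 23.1 × (2.21/2.87) = 23.1 × 0.770035 = 17.7878
rent: 18.2 × (1355.89/1875.60) = 18.2 × 0.722910 = 13.1570
beer: 15.5 × (1.78/1.90) = 15.5 × 0.936842 = 14.5211
tea: 25.7 × (11.34/8.37) = 25.7 × 1.354839 = 34.8194
diesel: 17.5 × (1.25/1.53) = 17.5 × 0.816993 = 14.2974
Index = Σ wᵢ·(p₁ᵢ/p₀ᵢ) = 17.7878 + 13.1570 + 14.5211 + 34.8194 + 14.2974 = 94.5826

94.58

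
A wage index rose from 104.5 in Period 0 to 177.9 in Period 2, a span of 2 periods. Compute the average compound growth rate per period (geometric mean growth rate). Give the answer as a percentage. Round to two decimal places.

Growth factor = (177.9/104.5)^(1/2) = (1.702392)^(1/2) = 1.304758
Growth rate = 1.304758 − 1 = 0.304758 = 30.4758%

30.48%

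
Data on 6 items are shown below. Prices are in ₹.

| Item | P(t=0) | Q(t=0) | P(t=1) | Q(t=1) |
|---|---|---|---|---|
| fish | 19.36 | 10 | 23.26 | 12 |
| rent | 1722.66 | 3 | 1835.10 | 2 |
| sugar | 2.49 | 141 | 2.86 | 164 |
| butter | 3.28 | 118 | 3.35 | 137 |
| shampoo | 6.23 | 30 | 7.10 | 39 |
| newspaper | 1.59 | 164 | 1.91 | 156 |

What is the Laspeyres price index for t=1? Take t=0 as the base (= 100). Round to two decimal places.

Laspeyres price index uses base-period quantities as weights.
ΣP(t=1)·Q(t=0) = 23.26×10 + 1835.10×3 + 2.86×141 + 3.35×118 + 7.10×30 + 1.91×164 = 232.6 + 5505.3 + 403.26 + 395.3 + 213 + 313.24 = 7062.7
ΣP(t=0)·Q(t=0) = 19.36×10 + 1722.66×3 + 2.49×141 + 3.28×118 + 6.23×30 + 1.59×164 = 193.6 + 5167.98 + 351.09 + 387.04 + 186.9 + 260.76 = 6547.37
Index = 7062.7 / 6547.37 × 100 = 107.8708

107.87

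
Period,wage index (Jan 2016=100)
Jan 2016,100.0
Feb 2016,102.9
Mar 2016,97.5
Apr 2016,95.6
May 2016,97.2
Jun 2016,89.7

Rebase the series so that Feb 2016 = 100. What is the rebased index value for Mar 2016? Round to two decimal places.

Rebased(Mar 2016) = 97.5 / 102.9 × 100 = 94.7522

94.75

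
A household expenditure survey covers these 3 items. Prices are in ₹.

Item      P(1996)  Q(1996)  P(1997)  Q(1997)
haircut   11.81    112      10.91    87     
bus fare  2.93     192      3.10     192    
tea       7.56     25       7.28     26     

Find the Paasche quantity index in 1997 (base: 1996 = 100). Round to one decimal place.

Paasche quantity index uses current-period prices as weights.
ΣP(1997)·Q(1997) = 10.91×87 + 3.10×192 + 7.28×26 = 949.17 + 595.2 + 189.28 = 1733.65
ΣP(1997)·Q(1996) = 10.91×112 + 3.10×192 + 7.28×25 = 1221.92 + 595.2 + 182 = 1999.12
Index = 1733.65 / 1999.12 × 100 = 86.7207

86.7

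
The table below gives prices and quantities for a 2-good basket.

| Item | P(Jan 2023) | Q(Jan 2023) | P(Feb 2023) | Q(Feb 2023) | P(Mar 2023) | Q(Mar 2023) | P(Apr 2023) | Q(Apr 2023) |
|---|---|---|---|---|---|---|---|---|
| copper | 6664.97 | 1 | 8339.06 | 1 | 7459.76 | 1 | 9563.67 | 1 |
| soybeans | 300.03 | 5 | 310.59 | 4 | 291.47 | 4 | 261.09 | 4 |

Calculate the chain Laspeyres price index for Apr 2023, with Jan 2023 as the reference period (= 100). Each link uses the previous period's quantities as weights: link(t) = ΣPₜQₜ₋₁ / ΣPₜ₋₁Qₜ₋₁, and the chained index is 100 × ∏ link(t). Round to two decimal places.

Link Jan 2023→Feb 2023:
ΣP(Feb 2023)Q(Jan 2023) = 8339.06×1 + 310.59×5 = 8339.06 + 1552.95 = 9892.01
ΣP(Jan 2023)Q(Jan 2023) = 6664.97×1 + 300.03×5 = 6664.97 + 1500.15 = 8165.12
link = 9892.01/8165.12 = 1.211496
Link Feb 2023→Mar 2023:
ΣP(Mar 2023)Q(Feb 2023) = 7459.76×1 + 291.47×4 = 7459.76 + 1165.88 = 8625.64
ΣP(Feb 2023)Q(Feb 2023) = 8339.06×1 + 310.59×4 = 8339.06 + 1242.36 = 9581.42
link = 8625.64/9581.42 = 0.900247
Link Mar 2023→Apr 2023:
ΣP(Apr 2023)Q(Mar 2023) = 9563.67×1 + 261.09×4 = 9563.67 + 1044.36 = 10608.03
ΣP(Mar 2023)Q(Mar 2023) = 7459.76×1 + 291.47×4 = 7459.76 + 1165.88 = 8625.64
link = 10608.03/8625.64 = 1.229825
Chained index = 100 × 1.211496 × 0.900247 × 1.229825 = 134.1303

134.13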